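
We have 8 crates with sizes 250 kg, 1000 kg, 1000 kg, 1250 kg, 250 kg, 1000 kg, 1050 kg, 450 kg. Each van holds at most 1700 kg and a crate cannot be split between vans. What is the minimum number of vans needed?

5

Total = 1250 + 1050 + 1000 + 1000 + 1000 + 450 + 250 + 250 = 6250 kg.
Lower bound: ⌈6250/1700⌉ = 4 vans.
Also, 5 crates each exceed 850 kg, and no two of those can share a van, so at least 5 vans are needed.
A packing using 5 vans:
  van 1: 1250 + 450 = 1700
  van 2: 1050 + 250 + 250 = 1550
  van 3: 1000 = 1000
  van 4: 1000 = 1000
  van 5: 1000 = 1000
This matches the lower bound, so 5 is optimal.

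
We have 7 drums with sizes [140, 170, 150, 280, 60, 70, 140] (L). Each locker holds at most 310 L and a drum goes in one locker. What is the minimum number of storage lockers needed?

Total = 280 + 170 + 150 + 140 + 140 + 70 + 60 = 1010 L.
Lower bound: ⌈1010/310⌉ = 4 storage lockers.
A packing using 4 storage lockers:
  locker 1: 280 = 280
  locker 2: 170 + 140 = 310
  locker 3: 150 + 140 = 290
  locker 4: 70 + 60 = 130
This matches the lower bound, so 4 is optimal.

4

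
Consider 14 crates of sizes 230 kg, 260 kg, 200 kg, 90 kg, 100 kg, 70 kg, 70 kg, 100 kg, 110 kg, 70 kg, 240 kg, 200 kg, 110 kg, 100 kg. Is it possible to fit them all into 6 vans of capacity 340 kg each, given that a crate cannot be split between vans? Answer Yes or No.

Yes

A valid assignment using 6 vans:
  van 1: 260 + 70 = 330
  van 2: 240 + 100 = 340
  van 3: 230 + 110 = 340
  van 4: 200 + 110 = 310
  van 5: 200 + 100 = 300
  van 6: 100 + 90 + 70 + 70 = 330
Every load is within 340 kg, so 6 vans suffice.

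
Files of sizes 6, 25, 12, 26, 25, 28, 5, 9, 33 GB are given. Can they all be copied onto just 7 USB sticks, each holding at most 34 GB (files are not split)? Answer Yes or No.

A valid assignment using 6 USB sticks:
  USB stick 1: 33 = 33
  USB stick 2: 28 + 6 = 34
  USB stick 3: 26 + 5 = 31
  USB stick 4: 25 + 9 = 34
  USB stick 5: 25 = 25
  USB stick 6: 12 = 12
That uses only 6 ≤ 7, so 7 USB sticks are enough.

Yes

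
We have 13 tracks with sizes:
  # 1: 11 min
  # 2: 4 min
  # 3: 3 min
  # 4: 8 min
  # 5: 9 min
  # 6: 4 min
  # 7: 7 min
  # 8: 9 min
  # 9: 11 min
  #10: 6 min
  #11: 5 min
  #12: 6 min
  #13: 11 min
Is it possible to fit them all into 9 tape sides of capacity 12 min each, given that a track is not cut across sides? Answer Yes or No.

Yes

A valid assignment using 9 tape sides:
  side 1: 11 = 11
  side 2: 11 = 11
  side 3: 11 = 11
  side 4: 9 + 3 = 12
  side 5: 9 = 9
  side 6: 8 + 4 = 12
  side 7: 7 + 5 = 12
  side 8: 6 + 6 = 12
  side 9: 4 = 4
Every load is within 12 min, so 9 tape sides suffice.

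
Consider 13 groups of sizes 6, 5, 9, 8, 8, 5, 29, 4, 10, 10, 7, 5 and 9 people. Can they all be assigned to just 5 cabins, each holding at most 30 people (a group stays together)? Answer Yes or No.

Yes

A valid assignment using 4 cabins:
  cabin 1: 29 = 29
  cabin 2: 10 + 10 + 9 = 29
  cabin 3: 9 + 8 + 8 + 5 = 30
  cabin 4: 7 + 6 + 5 + 5 + 4 = 27
That uses only 4 ≤ 5, so 5 cabins are enough.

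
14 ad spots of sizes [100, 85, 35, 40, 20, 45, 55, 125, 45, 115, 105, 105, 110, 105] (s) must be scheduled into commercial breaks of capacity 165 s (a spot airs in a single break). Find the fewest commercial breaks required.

Total = 125 + 115 + 110 + 105 + 105 + 105 + 100 + 85 + 55 + 45 + 45 + 40 + 35 + 20 = 1090 s.
Lower bound: ⌈1090/165⌉ = 7 commercial breaks.
Also, 8 ad spots each exceed 165/2 s, and no two of those can share a break, so at least 8 commercial breaks are needed.
A packing using 8 commercial breaks:
  break 1: 125 + 40 = 165
  break 2: 115 + 45 = 160
  break 3: 110 + 55 = 165
  break 4: 105 + 45 = 150
  break 5: 105 + 35 + 20 = 160
  break 6: 105 = 105
  break 7: 100 = 100
  break 8: 85 = 85
This matches the lower bound, so 8 is optimal.

8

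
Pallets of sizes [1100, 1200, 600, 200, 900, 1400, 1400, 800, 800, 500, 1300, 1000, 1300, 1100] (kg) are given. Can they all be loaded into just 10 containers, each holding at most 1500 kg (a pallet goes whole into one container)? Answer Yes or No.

Total = 13600 kg; ⌈13600/1500⌉ = 10.
11 pallets each exceed half the capacity and cannot share a container, forcing at least 11 containers.
At least 11 containers are required, but only 10 are allowed.

No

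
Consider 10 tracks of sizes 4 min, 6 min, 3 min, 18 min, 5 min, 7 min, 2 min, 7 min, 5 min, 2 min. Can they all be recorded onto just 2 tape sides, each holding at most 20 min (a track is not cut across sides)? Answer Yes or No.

Total = 59 min; ⌈59/20⌉ = 3.
At least 3 tape sides are required, but only 2 are allowed.

No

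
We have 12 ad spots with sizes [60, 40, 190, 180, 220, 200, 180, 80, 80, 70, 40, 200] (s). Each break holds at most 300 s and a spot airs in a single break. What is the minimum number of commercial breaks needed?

6

Total = 220 + 200 + 200 + 190 + 180 + 180 + 80 + 80 + 70 + 60 + 40 + 40 = 1540 s.
Lower bound: ⌈1540/300⌉ = 6 commercial breaks.
A packing using 6 commercial breaks:
  break 1: 220 + 80 = 300
  break 2: 200 + 80 = 280
  break 3: 200 + 70 = 270
  break 4: 190 + 60 + 40 = 290
  break 5: 180 + 40 = 220
  break 6: 180 = 180
This matches the lower bound, so 6 is optimal.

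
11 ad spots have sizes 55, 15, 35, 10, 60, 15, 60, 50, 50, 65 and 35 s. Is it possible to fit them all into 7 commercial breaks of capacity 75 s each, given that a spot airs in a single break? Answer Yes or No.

A valid assignment using 7 commercial breaks:
  break 1: 65 + 10 = 75
  break 2: 60 + 15 = 75
  break 3: 60 + 15 = 75
  break 4: 55 = 55
  break 5: 50 = 50
  break 6: 50 = 50
  break 7: 35 + 35 = 70
Every load is within 75 s, so 7 commercial breaks suffice.

Yes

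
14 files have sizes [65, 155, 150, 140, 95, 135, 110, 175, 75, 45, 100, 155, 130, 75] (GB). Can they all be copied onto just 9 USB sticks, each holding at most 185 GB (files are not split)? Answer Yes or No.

Total = 1605 GB; ⌈1605/185⌉ = 9.
10 files each exceed half the capacity and cannot share a USB stick, forcing at least 10 USB sticks.
At least 10 USB sticks are required, but only 9 are allowed.

No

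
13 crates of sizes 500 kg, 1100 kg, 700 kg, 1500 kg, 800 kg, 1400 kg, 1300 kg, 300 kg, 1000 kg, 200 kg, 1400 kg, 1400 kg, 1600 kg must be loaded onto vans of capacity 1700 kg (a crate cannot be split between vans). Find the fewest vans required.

9

Total = 1600 + 1500 + 1400 + 1400 + 1400 + 1300 + 1100 + 1000 + 800 + 700 + 500 + 300 + 200 = 13200 kg.
Lower bound: ⌈13200/1700⌉ = 8 vans.
A packing using 9 vans:
  van 1: 1600 = 1600
  van 2: 1500 + 200 = 1700
  van 3: 1400 + 300 = 1700
  van 4: 1400 = 1400
  van 5: 1400 = 1400
  van 6: 1300 = 1300
  van 7: 1100 + 500 = 1600
  van 8: 1000 + 700 = 1700
  van 9: 800 = 800
No arrangement into 8 vans stays within capacity, so 9 is optimal.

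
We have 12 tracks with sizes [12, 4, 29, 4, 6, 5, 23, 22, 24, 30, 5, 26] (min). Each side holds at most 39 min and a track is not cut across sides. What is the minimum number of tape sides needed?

Total = 30 + 29 + 26 + 24 + 23 + 22 + 12 + 6 + 5 + 5 + 4 + 4 = 190 min.
Lower bound: ⌈190/39⌉ = 5 tape sides.
Also, 6 tracks each exceed 39/2 min, and no two of those can share a side, so at least 6 tape sides are needed.
A packing using 6 tape sides:
  side 1: 30 + 6 = 36
  side 2: 29 + 5 + 5 = 39
  side 3: 26 + 12 = 38
  side 4: 24 + 4 + 4 = 32
  side 5: 23 = 23
  side 6: 22 = 22
This matches the lower bound, so 6 is optimal.

6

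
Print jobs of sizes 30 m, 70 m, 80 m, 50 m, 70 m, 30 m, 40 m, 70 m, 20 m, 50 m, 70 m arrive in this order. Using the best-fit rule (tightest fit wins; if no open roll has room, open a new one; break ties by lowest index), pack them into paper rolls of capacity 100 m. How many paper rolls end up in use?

  30 → roll 1 (new)  [load 30/100]
  70 → roll 1  [load 100/100]
  80 → roll 2 (new)  [load 80/100]
  50 → roll 3 (new)  [load 50/100]
  70 → roll 4 (new)  [load 70/100]
  30 → roll 4  [load 100/100]
  40 → roll 3  [load 90/100]
  70 → roll 5 (new)  [load 70/100]
  20 → roll 2  [load 100/100]
  50 → roll 6 (new)  [load 50/100]
  70 → roll 7 (new)  [load 70/100]
7 paper rolls opened.

7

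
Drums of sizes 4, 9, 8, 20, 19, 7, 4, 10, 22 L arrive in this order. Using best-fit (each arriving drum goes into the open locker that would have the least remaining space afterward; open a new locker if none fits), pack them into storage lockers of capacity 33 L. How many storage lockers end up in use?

  4 → locker 1 (new)  [load 4/33]
  9 → locker 1  [load 13/33]
  8 → locker 1  [load 21/33]
  20 → locker 2 (new)  [load 20/33]
  19 → locker 3 (new)  [load 19/33]
  7 → locker 1  [load 28/33]
  4 → locker 1  [load 32/33]
  10 → locker 2  [load 30/33]
  22 → locker 4 (new)  [load 22/33]
4 storage lockers opened.

4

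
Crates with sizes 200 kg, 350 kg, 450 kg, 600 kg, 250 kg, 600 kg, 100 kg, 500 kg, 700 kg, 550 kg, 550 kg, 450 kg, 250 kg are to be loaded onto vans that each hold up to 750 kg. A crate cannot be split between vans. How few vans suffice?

Total = 700 + 600 + 600 + 550 + 550 + 500 + 450 + 450 + 350 + 250 + 250 + 200 + 100 = 5550 kg.
Lower bound: ⌈5550/750⌉ = 8 vans.
A packing using 9 vans:
  van 1: 700 = 700
  van 2: 600 + 100 = 700
  van 3: 600 = 600
  van 4: 550 + 200 = 750
  van 5: 550 = 550
  van 6: 500 + 250 = 750
  van 7: 450 + 250 = 700
  van 8: 450 = 450
  van 9: 350 = 350
No arrangement into 8 vans stays within capacity, so 9 is optimal.

9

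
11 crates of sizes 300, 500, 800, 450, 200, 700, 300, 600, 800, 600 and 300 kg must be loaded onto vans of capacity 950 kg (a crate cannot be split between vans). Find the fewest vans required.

Total = 800 + 800 + 700 + 600 + 600 + 500 + 450 + 300 + 300 + 300 + 200 = 5550 kg.
Lower bound: ⌈5550/950⌉ = 6 vans.
A packing using 7 vans:
  van 1: 800 = 800
  van 2: 800 = 800
  van 3: 700 + 200 = 900
  van 4: 600 + 300 = 900
  van 5: 600 + 300 = 900
  van 6: 500 + 450 = 950
  van 7: 300 = 300
No arrangement into 6 vans stays within capacity, so 7 is optimal.

7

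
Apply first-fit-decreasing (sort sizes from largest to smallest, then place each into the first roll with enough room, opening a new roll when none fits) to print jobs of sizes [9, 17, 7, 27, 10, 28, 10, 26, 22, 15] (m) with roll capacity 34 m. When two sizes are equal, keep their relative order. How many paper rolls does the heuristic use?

Sorted descending: 28, 27, 26, 22, 17, 15, 10, 10, 9, 7.
  28 → roll 1 (new)  [load 28/34]
  27 → roll 2 (new)  [load 27/34]
  26 → roll 3 (new)  [load 26/34]
  22 → roll 4 (new)  [load 22/34]
  17 → roll 5 (new)  [load 17/34]
  15 → roll 5  [load 32/34]
  10 → roll 4  [load 32/34]
  10 → roll 6 (new)  [load 10/34]
  9 → roll 6  [load 19/34]
  7 → roll 2  [load 34/34]
6 paper rolls opened.

6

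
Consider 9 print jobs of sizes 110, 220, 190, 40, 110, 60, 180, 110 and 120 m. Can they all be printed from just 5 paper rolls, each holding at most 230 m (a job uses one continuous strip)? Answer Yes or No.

No

Total = 1140 m; ⌈1140/230⌉ = 5.
The bound of 5 does not rule out 5, but exhaustive search shows no assignment into 5 paper rolls of capacity 230 m exists — the minimum is 6.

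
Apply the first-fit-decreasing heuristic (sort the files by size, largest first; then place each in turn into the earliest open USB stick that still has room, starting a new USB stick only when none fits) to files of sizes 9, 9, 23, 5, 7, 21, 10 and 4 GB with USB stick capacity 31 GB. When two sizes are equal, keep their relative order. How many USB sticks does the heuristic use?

Sorted descending: 23, 21, 10, 9, 9, 7, 5, 4.
  23 → USB stick 1 (new)  [load 23/31]
  21 → USB stick 2 (new)  [load 21/31]
  10 → USB stick 2  [load 31/31]
  9 → USB stick 3 (new)  [load 9/31]
  9 → USB stick 3  [load 18/31]
  7 → USB stick 1  [load 30/31]
  5 → USB stick 3  [load 23/31]
  4 → USB stick 3  [load 27/31]
3 USB sticks opened.

3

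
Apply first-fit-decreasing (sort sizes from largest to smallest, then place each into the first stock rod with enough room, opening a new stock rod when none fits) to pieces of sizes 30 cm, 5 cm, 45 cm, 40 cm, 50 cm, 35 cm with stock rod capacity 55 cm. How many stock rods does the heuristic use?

Sorted descending: 50, 45, 40, 35, 30, 5.
  50 → stock rod 1 (new)  [load 50/55]
  45 → stock rod 2 (new)  [load 45/55]
  40 → stock rod 3 (new)  [load 40/55]
  35 → stock rod 4 (new)  [load 35/55]
  30 → stock rod 5 (new)  [load 30/55]
  5 → stock rod 1  [load 55/55]
5 stock rods opened.

5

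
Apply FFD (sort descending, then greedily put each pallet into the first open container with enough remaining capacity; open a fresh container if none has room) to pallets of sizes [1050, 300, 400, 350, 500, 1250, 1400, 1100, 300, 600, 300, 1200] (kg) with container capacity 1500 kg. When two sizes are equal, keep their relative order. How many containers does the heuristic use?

Sorted descending: 1400, 1250, 1200, 1100, 1050, 600, 500, 400, 350, 300, 300, 300.
  1400 → container 1 (new)  [load 1400/1500]
  1250 → container 2 (new)  [load 1250/1500]
  1200 → container 3 (new)  [load 1200/1500]
  1100 → container 4 (new)  [load 1100/1500]
  1050 → container 5 (new)  [load 1050/1500]
  600 → container 6 (new)  [load 600/1500]
  500 → container 6  [load 1100/1500]
  400 → container 4  [load 1500/1500]
  350 → container 5  [load 1400/1500]
  300 → container 3  [load 1500/1500]
  300 → container 6  [load 1400/1500]
  300 → container 7 (new)  [load 300/1500]
7 containers opened.

7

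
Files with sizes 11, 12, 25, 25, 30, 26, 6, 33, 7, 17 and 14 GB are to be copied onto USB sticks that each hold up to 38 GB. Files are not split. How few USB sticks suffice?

Total = 33 + 30 + 26 + 25 + 25 + 17 + 14 + 12 + 11 + 7 + 6 = 206 GB.
Lower bound: ⌈206/38⌉ = 6 USB sticks.
A packing using 6 USB sticks:
  USB stick 1: 33 = 33
  USB stick 2: 30 + 7 = 37
  USB stick 3: 26 + 12 = 38
  USB stick 4: 25 + 11 = 36
  USB stick 5: 25 + 6 = 31
  USB stick 6: 17 + 14 = 31
This matches the lower bound, so 6 is optimal.

6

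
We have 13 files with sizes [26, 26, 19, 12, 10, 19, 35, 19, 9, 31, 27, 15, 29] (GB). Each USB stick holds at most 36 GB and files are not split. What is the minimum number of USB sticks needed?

9

Total = 35 + 31 + 29 + 27 + 26 + 26 + 19 + 19 + 19 + 15 + 12 + 10 + 9 = 277 GB.
Lower bound: ⌈277/36⌉ = 8 USB sticks.
Also, 9 files each exceed 18 GB, and no two of those can share a USB stick, so at least 9 USB sticks are needed.
A packing using 9 USB sticks:
  USB stick 1: 35 = 35
  USB stick 2: 31 = 31
  USB stick 3: 29 = 29
  USB stick 4: 27 + 9 = 36
  USB stick 5: 26 + 10 = 36
  USB stick 6: 26 = 26
  USB stick 7: 19 + 15 = 34
  USB stick 8: 19 + 12 = 31
  USB stick 9: 19 = 19
This matches the lower bound, so 9 is optimal.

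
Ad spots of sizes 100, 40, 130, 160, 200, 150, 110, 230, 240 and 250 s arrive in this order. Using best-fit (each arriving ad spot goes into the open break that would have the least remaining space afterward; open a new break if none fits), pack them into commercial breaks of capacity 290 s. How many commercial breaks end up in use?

  100 → break 1 (new)  [load 100/290]
  40 → break 1  [load 140/290]
  130 → break 1  [load 270/290]
  160 → break 2 (new)  [load 160/290]
  200 → break 3 (new)  [load 200/290]
  150 → break 4 (new)  [load 150/290]
  110 → break 2  [load 270/290]
  230 → break 5 (new)  [load 230/290]
  240 → break 6 (new)  [load 240/290]
  250 → break 7 (new)  [load 250/290]
7 commercial breaks opened.

7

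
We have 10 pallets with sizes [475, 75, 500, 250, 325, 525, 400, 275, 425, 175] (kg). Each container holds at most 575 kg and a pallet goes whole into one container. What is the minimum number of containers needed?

Total = 525 + 500 + 475 + 425 + 400 + 325 + 275 + 250 + 175 + 75 = 3425 kg.
Lower bound: ⌈3425/575⌉ = 6 containers.
A packing using 7 containers:
  container 1: 525 = 525
  container 2: 500 + 75 = 575
  container 3: 475 = 475
  container 4: 425 = 425
  container 5: 400 + 175 = 575
  container 6: 325 + 250 = 575
  container 7: 275 = 275
No arrangement into 6 containers stays within capacity, so 7 is optimal.

7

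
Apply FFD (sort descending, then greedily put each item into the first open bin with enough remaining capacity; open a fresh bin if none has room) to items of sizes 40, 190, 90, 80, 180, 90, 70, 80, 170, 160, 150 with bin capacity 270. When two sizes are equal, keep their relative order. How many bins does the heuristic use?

5

Sorted descending: 190, 180, 170, 160, 150, 90, 90, 80, 80, 70, 40.
  190 → bin 1 (new)  [load 190/270]
  180 → bin 2 (new)  [load 180/270]
  170 → bin 3 (new)  [load 170/270]
  160 → bin 4 (new)  [load 160/270]
  150 → bin 5 (new)  [load 150/270]
  90 → bin 2  [load 270/270]
  90 → bin 3  [load 260/270]
  80 → bin 1  [load 270/270]
  80 → bin 4  [load 240/270]
  70 → bin 5  [load 220/270]
  40 → bin 5  [load 260/270]
5 bins opened.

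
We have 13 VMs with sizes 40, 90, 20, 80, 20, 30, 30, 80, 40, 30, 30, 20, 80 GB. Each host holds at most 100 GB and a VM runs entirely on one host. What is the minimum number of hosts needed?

6

Total = 90 + 80 + 80 + 80 + 40 + 40 + 30 + 30 + 30 + 30 + 20 + 20 + 20 = 590 GB.
Lower bound: ⌈590/100⌉ = 6 hosts.
A packing using 6 hosts:
  host 1: 90 = 90
  host 2: 80 + 20 = 100
  host 3: 80 + 20 = 100
  host 4: 80 + 20 = 100
  host 5: 40 + 30 + 30 = 100
  host 6: 40 + 30 + 30 = 100
This matches the lower bound, so 6 is optimal.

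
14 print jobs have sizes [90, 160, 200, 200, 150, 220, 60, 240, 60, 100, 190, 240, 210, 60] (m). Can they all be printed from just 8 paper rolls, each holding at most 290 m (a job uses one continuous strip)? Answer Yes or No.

No

Total = 2180 m; ⌈2180/290⌉ = 8.
9 print jobs each exceed half the capacity and cannot share a roll, forcing at least 9 paper rolls.
At least 9 paper rolls are required, but only 8 are allowed.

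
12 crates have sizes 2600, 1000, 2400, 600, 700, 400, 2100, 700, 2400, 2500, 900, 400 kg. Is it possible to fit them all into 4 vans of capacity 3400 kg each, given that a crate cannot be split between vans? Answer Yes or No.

Total = 16700 kg; ⌈16700/3400⌉ = 5.
At least 5 vans are required, but only 4 are allowed.

No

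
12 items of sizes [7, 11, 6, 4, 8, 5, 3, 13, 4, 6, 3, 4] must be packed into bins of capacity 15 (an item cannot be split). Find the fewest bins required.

6

Total = 13 + 11 + 8 + 7 + 6 + 6 + 5 + 4 + 4 + 4 + 3 + 3 = 74.
Lower bound: ⌈74/15⌉ = 5 bins.
A packing using 6 bins:
  bin 1: 13 = 13
  bin 2: 11 + 4 = 15
  bin 3: 8 + 7 = 15
  bin 4: 6 + 6 + 3 = 15
  bin 5: 5 + 4 + 4 = 13
  bin 6: 3 = 3
No arrangement into 5 bins stays within capacity, so 6 is optimal.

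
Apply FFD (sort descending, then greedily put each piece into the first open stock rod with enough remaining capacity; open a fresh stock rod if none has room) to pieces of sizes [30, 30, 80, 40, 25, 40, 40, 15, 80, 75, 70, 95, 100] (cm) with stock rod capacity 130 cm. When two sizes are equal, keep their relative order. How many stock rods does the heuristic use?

Sorted descending: 100, 95, 80, 80, 75, 70, 40, 40, 40, 30, 30, 25, 15.
  100 → stock rod 1 (new)  [load 100/130]
  95 → stock rod 2 (new)  [load 95/130]
  80 → stock rod 3 (new)  [load 80/130]
  80 → stock rod 4 (new)  [load 80/130]
  75 → stock rod 5 (new)  [load 75/130]
  70 → stock rod 6 (new)  [load 70/130]
  40 → stock rod 3  [load 120/130]
  40 → stock rod 4  [load 120/130]
  40 → stock rod 5  [load 115/130]
  30 → stock rod 1  [load 130/130]
  30 → stock rod 2  [load 125/130]
  25 → stock rod 6  [load 95/130]
  15 → stock rod 5  [load 130/130]
6 stock rods opened.

6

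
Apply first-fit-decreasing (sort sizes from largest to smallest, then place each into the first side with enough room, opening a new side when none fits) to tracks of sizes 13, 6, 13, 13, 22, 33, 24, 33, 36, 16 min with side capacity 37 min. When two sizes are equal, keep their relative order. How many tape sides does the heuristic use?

6

Sorted descending: 36, 33, 33, 24, 22, 16, 13, 13, 13, 6.
  36 → side 1 (new)  [load 36/37]
  33 → side 2 (new)  [load 33/37]
  33 → side 3 (new)  [load 33/37]
  24 → side 4 (new)  [load 24/37]
  22 → side 5 (new)  [load 22/37]
  16 → side 6 (new)  [load 16/37]
  13 → side 4  [load 37/37]
  13 → side 5  [load 35/37]
  13 → side 6  [load 29/37]
  6 → side 6  [load 35/37]
6 tape sides opened.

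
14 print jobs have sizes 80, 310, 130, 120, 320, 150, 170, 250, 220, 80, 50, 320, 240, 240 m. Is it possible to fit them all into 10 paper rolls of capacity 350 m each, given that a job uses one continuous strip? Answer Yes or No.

Yes

A valid assignment using 9 paper rolls:
  roll 1: 320 = 320
  roll 2: 320 = 320
  roll 3: 310 = 310
  roll 4: 250 + 80 = 330
  roll 5: 240 + 80 = 320
  roll 6: 240 + 50 = 290
  roll 7: 220 + 130 = 350
  roll 8: 170 + 150 = 320
  roll 9: 120 = 120
That uses only 9 ≤ 10, so 10 paper rolls are enough.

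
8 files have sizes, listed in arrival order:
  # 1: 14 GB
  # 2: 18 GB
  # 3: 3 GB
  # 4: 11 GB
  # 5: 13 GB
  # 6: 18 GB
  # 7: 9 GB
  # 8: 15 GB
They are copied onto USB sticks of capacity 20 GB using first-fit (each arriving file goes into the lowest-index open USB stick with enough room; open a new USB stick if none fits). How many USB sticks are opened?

6

  14 → USB stick 1 (new)  [load 14/20]
  18 → USB stick 2 (new)  [load 18/20]
  3 → USB stick 1  [load 17/20]
  11 → USB stick 3 (new)  [load 11/20]
  13 → USB stick 4 (new)  [load 13/20]
  18 → USB stick 5 (new)  [load 18/20]
  9 → USB stick 3  [load 20/20]
  15 → USB stick 6 (new)  [load 15/20]
6 USB sticks opened.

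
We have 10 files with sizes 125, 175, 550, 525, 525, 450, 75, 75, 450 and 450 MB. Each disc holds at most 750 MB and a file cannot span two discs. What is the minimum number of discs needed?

Total = 550 + 525 + 525 + 450 + 450 + 450 + 175 + 125 + 75 + 75 = 3400 MB.
Lower bound: ⌈3400/750⌉ = 5 discs.
Also, 6 files each exceed 375 MB, and no two of those can share a disc, so at least 6 discs are needed.
A packing using 6 discs:
  disc 1: 550 + 175 = 725
  disc 2: 525 + 125 + 75 = 725
  disc 3: 525 + 75 = 600
  disc 4: 450 = 450
  disc 5: 450 = 450
  disc 6: 450 = 450
This matches the lower bound, so 6 is optimal.

6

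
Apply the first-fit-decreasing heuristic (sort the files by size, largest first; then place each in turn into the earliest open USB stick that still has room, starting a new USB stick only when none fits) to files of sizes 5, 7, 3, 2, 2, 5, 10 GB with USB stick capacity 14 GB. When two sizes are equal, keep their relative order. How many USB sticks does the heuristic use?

3

Sorted descending: 10, 7, 5, 5, 3, 2, 2.
  10 → USB stick 1 (new)  [load 10/14]
  7 → USB stick 2 (new)  [load 7/14]
  5 → USB stick 2  [load 12/14]
  5 → USB stick 3 (new)  [load 5/14]
  3 → USB stick 1  [load 13/14]
  2 → USB stick 2  [load 14/14]
  2 → USB stick 3  [load 7/14]
3 USB sticks opened.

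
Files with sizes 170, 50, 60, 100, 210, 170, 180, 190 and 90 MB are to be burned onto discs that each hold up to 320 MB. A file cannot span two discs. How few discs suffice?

Total = 210 + 190 + 180 + 170 + 170 + 100 + 90 + 60 + 50 = 1220 MB.
Lower bound: ⌈1220/320⌉ = 4 discs.
Also, 5 files each exceed 160 MB, and no two of those can share a disc, so at least 5 discs are needed.
A packing using 5 discs:
  disc 1: 210 + 100 = 310
  disc 2: 190 + 90 = 280
  disc 3: 180 + 60 + 50 = 290
  disc 4: 170 = 170
  disc 5: 170 = 170
This matches the lower bound, so 5 is optimal.

5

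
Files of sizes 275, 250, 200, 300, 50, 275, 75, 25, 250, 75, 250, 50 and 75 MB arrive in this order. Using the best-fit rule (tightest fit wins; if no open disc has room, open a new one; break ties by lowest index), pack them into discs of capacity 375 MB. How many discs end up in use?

7

  275 → disc 1 (new)  [load 275/375]
  250 → disc 2 (new)  [load 250/375]
  200 → disc 3 (new)  [load 200/375]
  300 → disc 4 (new)  [load 300/375]
  50 → disc 4  [load 350/375]
  275 → disc 5 (new)  [load 275/375]
  75 → disc 1  [load 350/375]
  25 → disc 1  [load 375/375]
  250 → disc 6 (new)  [load 250/375]
  75 → disc 5  [load 350/375]
  250 → disc 7 (new)  [load 250/375]
  50 → disc 2  [load 300/375]
  75 → disc 2  [load 375/375]
7 discs opened.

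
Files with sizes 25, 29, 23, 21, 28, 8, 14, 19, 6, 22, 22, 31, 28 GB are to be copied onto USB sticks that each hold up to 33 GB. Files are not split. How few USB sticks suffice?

10

Total = 31 + 29 + 28 + 28 + 25 + 23 + 22 + 22 + 21 + 19 + 14 + 8 + 6 = 276 GB.
Lower bound: ⌈276/33⌉ = 9 USB sticks.
Also, 10 files each exceed 33/2 GB, and no two of those can share a USB stick, so at least 10 USB sticks are needed.
A packing using 10 USB sticks:
  USB stick 1: 31 = 31
  USB stick 2: 29 = 29
  USB stick 3: 28 = 28
  USB stick 4: 28 = 28
  USB stick 5: 25 + 8 = 33
  USB stick 6: 23 + 6 = 29
  USB stick 7: 22 = 22
  USB stick 8: 22 = 22
  USB stick 9: 21 = 21
  USB stick 10: 19 + 14 = 33
This matches the lower bound, so 10 is optimal.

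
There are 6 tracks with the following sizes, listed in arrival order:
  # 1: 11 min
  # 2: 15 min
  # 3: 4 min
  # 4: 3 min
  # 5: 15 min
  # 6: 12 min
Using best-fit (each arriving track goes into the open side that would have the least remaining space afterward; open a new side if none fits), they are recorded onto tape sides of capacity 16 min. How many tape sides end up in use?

  11 → side 1 (new)  [load 11/16]
  15 → side 2 (new)  [load 15/16]
  4 → side 1  [load 15/16]
  3 → side 3 (new)  [load 3/16]
  15 → side 4 (new)  [load 15/16]
  12 → side 3  [load 15/16]
4 tape sides opened.

4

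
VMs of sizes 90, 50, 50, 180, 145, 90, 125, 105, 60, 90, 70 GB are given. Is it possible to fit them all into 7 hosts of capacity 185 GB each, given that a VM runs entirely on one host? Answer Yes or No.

Yes

A valid assignment using 7 hosts:
  host 1: 180 = 180
  host 2: 145 = 145
  host 3: 125 + 60 = 185
  host 4: 105 + 70 = 175
  host 5: 90 + 90 = 180
  host 6: 90 + 50 = 140
  host 7: 50 = 50
Every load is within 185 GB, so 7 hosts suffice.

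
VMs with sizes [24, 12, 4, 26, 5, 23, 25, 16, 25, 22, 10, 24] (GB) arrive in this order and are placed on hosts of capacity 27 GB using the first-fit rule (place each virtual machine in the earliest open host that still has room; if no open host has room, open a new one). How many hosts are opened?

9

  24 → host 1 (new)  [load 24/27]
  12 → host 2 (new)  [load 12/27]
  4 → host 2  [load 16/27]
  26 → host 3 (new)  [load 26/27]
  5 → host 2  [load 21/27]
  23 → host 4 (new)  [load 23/27]
  25 → host 5 (new)  [load 25/27]
  16 → host 6 (new)  [load 16/27]
  25 → host 7 (new)  [load 25/27]
  22 → host 8 (new)  [load 22/27]
  10 → host 6  [load 26/27]
  24 → host 9 (new)  [load 24/27]
9 hosts opened.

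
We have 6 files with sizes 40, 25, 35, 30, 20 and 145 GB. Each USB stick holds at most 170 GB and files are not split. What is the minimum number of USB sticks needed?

Total = 145 + 40 + 35 + 30 + 25 + 20 = 295 GB.
Lower bound: ⌈295/170⌉ = 2 USB sticks.
A packing using 2 USB sticks:
  USB stick 1: 145 + 25 = 170
  USB stick 2: 40 + 35 + 30 + 20 = 125
This matches the lower bound, so 2 is optimal.

2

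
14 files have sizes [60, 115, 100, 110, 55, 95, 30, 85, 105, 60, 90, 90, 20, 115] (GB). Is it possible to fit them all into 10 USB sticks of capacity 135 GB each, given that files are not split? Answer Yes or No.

Total = 1130 GB; ⌈1130/135⌉ = 9.
The bound of 9 does not rule out 10, but exhaustive search shows no assignment into 10 USB sticks of capacity 135 GB exists — the minimum is 11.

No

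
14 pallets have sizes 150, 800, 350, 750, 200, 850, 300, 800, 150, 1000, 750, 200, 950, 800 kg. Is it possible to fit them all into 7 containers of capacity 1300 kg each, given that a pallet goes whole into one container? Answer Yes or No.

Total = 8050 kg; ⌈8050/1300⌉ = 7.
8 pallets each exceed half the capacity and cannot share a container, forcing at least 8 containers.
At least 8 containers are required, but only 7 are allowed.

No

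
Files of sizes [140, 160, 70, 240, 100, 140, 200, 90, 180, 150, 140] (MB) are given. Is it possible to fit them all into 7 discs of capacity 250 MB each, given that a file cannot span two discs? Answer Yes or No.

Total = 1610 MB; ⌈1610/250⌉ = 7.
8 files each exceed half the capacity and cannot share a disc, forcing at least 8 discs.
At least 8 discs are required, but only 7 are allowed.

No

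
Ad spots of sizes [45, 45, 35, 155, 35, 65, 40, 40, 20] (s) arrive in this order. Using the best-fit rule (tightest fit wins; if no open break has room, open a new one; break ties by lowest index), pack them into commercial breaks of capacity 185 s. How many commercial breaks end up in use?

3

  45 → break 1 (new)  [load 45/185]
  45 → break 1  [load 90/185]
  35 → break 1  [load 125/185]
  155 → break 2 (new)  [load 155/185]
  35 → break 1  [load 160/185]
  65 → break 3 (new)  [load 65/185]
  40 → break 3  [load 105/185]
  40 → break 3  [load 145/185]
  20 → break 1  [load 180/185]
3 commercial breaks opened.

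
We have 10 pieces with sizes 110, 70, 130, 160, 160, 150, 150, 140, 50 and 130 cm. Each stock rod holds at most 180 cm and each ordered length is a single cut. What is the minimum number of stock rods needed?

8

Total = 160 + 160 + 150 + 150 + 140 + 130 + 130 + 110 + 70 + 50 = 1250 cm.
Lower bound: ⌈1250/180⌉ = 7 stock rods.
Also, 8 pieces each exceed 90 cm, and no two of those can share a stock rod, so at least 8 stock rods are needed.
A packing using 8 stock rods:
  stock rod 1: 160 = 160
  stock rod 2: 160 = 160
  stock rod 3: 150 = 150
  stock rod 4: 150 = 150
  stock rod 5: 140 = 140
  stock rod 6: 130 + 50 = 180
  stock rod 7: 130 = 130
  stock rod 8: 110 + 70 = 180
This matches the lower bound, so 8 is optimal.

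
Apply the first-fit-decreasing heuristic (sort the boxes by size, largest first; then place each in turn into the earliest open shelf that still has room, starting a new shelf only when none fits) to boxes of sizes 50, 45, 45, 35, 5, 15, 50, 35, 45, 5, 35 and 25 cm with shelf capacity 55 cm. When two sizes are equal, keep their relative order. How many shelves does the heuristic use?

9

Sorted descending: 50, 50, 45, 45, 45, 35, 35, 35, 25, 15, 5, 5.
  50 → shelf 1 (new)  [load 50/55]
  50 → shelf 2 (new)  [load 50/55]
  45 → shelf 3 (new)  [load 45/55]
  45 → shelf 4 (new)  [load 45/55]
  45 → shelf 5 (new)  [load 45/55]
  35 → shelf 6 (new)  [load 35/55]
  35 → shelf 7 (new)  [load 35/55]
  35 → shelf 8 (new)  [load 35/55]
  25 → shelf 9 (new)  [load 25/55]
  15 → shelf 6  [load 50/55]
  5 → shelf 1  [load 55/55]
  5 → shelf 2  [load 55/55]
9 shelves opened.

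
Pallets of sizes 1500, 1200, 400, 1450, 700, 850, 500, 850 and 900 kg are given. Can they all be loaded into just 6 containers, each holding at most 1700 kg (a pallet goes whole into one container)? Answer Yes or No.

Yes

A valid assignment using 6 containers:
  container 1: 1500 = 1500
  container 2: 1450 = 1450
  container 3: 1200 + 500 = 1700
  container 4: 900 + 700 = 1600
  container 5: 850 + 850 = 1700
  container 6: 400 = 400
Every load is within 1700 kg, so 6 containers suffice.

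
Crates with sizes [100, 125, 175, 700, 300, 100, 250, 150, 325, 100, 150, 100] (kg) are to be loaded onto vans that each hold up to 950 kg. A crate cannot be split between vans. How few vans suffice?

Total = 700 + 325 + 300 + 250 + 175 + 150 + 150 + 125 + 100 + 100 + 100 + 100 = 2575 kg.
Lower bound: ⌈2575/950⌉ = 3 vans.
A packing using 3 vans:
  van 1: 700 + 250 = 950
  van 2: 325 + 300 + 175 + 150 = 950
  van 3: 150 + 125 + 100 + 100 + 100 + 100 = 675
This matches the lower bound, so 3 is optimal.

3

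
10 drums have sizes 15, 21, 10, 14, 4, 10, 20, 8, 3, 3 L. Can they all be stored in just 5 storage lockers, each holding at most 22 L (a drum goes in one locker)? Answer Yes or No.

No

Total = 108 L; ⌈108/22⌉ = 5.
The bound of 5 does not rule out 5, but exhaustive search shows no assignment into 5 storage lockers of capacity 22 L exists — the minimum is 6.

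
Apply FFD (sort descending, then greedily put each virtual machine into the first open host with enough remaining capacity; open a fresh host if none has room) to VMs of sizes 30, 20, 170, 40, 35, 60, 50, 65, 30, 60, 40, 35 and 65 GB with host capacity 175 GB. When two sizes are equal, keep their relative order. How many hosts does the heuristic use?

5

Sorted descending: 170, 65, 65, 60, 60, 50, 40, 40, 35, 35, 30, 30, 20.
  170 → host 1 (new)  [load 170/175]
  65 → host 2 (new)  [load 65/175]
  65 → host 2  [load 130/175]
  60 → host 3 (new)  [load 60/175]
  60 → host 3  [load 120/175]
  50 → host 3  [load 170/175]
  40 → host 2  [load 170/175]
  40 → host 4 (new)  [load 40/175]
  35 → host 4  [load 75/175]
  35 → host 4  [load 110/175]
  30 → host 4  [load 140/175]
  30 → host 4  [load 170/175]
  20 → host 5 (new)  [load 20/175]
5 hosts opened.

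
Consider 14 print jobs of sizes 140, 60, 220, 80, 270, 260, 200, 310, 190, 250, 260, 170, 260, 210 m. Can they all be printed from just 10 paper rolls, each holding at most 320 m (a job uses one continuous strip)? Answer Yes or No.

Total = 2880 m; ⌈2880/320⌉ = 9.
11 print jobs each exceed half the capacity and cannot share a roll, forcing at least 11 paper rolls.
At least 11 paper rolls are required, but only 10 are allowed.

No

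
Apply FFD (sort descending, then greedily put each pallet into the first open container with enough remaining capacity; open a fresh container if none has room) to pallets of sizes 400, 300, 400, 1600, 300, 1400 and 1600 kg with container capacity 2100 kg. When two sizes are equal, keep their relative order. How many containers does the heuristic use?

3

Sorted descending: 1600, 1600, 1400, 400, 400, 300, 300.
  1600 → container 1 (new)  [load 1600/2100]
  1600 → container 2 (new)  [load 1600/2100]
  1400 → container 3 (new)  [load 1400/2100]
  400 → container 1  [load 2000/2100]
  400 → container 2  [load 2000/2100]
  300 → container 3  [load 1700/2100]
  300 → container 3  [load 2000/2100]
3 containers opened.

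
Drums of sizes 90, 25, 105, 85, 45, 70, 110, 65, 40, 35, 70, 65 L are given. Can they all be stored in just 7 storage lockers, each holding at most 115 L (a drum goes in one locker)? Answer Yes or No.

No

Total = 805 L; ⌈805/115⌉ = 7.
8 drums each exceed half the capacity and cannot share a locker, forcing at least 8 storage lockers.
At least 8 storage lockers are required, but only 7 are allowed.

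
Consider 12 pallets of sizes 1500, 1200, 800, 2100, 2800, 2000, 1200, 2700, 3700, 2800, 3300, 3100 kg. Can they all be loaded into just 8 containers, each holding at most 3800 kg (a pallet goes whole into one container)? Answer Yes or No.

Total = 27200 kg; ⌈27200/3800⌉ = 8.
The bound of 8 does not rule out 8, but exhaustive search shows no assignment into 8 containers of capacity 3800 kg exists — the minimum is 9.

No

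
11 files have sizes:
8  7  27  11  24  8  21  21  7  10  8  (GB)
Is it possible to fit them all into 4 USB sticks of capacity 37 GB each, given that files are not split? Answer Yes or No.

No

Total = 152 GB; ⌈152/37⌉ = 5.
At least 5 USB sticks are required, but only 4 are allowed.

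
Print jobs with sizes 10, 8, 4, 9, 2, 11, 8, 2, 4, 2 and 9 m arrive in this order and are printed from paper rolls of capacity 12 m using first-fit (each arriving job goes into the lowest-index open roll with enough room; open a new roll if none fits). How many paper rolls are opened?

  10 → roll 1 (new)  [load 10/12]
  8 → roll 2 (new)  [load 8/12]
  4 → roll 2  [load 12/12]
  9 → roll 3 (new)  [load 9/12]
  2 → roll 1  [load 12/12]
  11 → roll 4 (new)  [load 11/12]
  8 → roll 5 (new)  [load 8/12]
  2 → roll 3  [load 11/12]
  4 → roll 5  [load 12/12]
  2 → roll 6 (new)  [load 2/12]
  9 → roll 6  [load 11/12]
6 paper rolls opened.

6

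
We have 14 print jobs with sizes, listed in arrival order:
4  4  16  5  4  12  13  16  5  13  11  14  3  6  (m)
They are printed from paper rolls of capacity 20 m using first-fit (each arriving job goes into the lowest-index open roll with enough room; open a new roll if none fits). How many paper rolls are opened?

8

  4 → roll 1 (new)  [load 4/20]
  4 → roll 1  [load 8/20]
  16 → roll 2 (new)  [load 16/20]
  5 → roll 1  [load 13/20]
  4 → roll 1  [load 17/20]
  12 → roll 3 (new)  [load 12/20]
  13 → roll 4 (new)  [load 13/20]
  16 → roll 5 (new)  [load 16/20]
  5 → roll 3  [load 17/20]
  13 → roll 6 (new)  [load 13/20]
  11 → roll 7 (new)  [load 11/20]
  14 → roll 8 (new)  [load 14/20]
  3 → roll 1  [load 20/20]
  6 → roll 4  [load 19/20]
8 paper rolls opened.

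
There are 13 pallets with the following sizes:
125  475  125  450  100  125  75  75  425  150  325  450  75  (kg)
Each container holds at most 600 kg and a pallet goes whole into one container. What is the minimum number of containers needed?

Total = 475 + 450 + 450 + 425 + 325 + 150 + 125 + 125 + 125 + 100 + 75 + 75 + 75 = 2975 kg.
Lower bound: ⌈2975/600⌉ = 5 containers.
A packing using 5 containers:
  container 1: 475 + 125 = 600
  container 2: 450 + 150 = 600
  container 3: 450 + 125 = 575
  container 4: 425 + 100 + 75 = 600
  container 5: 325 + 125 + 75 + 75 = 600
This matches the lower bound, so 5 is optimal.

5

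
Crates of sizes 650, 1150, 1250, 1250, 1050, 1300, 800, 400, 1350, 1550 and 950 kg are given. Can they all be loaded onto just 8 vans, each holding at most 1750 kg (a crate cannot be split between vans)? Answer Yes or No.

Yes

A valid assignment using 8 vans:
  van 1: 1550 = 1550
  van 2: 1350 + 400 = 1750
  van 3: 1300 = 1300
  van 4: 1250 = 1250
  van 5: 1250 = 1250
  van 6: 1150 = 1150
  van 7: 1050 + 650 = 1700
  van 8: 950 + 800 = 1750
Every load is within 1750 kg, so 8 vans suffice.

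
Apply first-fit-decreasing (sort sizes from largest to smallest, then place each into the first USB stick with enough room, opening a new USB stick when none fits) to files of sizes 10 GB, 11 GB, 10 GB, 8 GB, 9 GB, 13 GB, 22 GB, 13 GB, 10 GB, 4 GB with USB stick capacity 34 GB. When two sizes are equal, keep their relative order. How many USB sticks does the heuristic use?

4

Sorted descending: 22, 13, 13, 11, 10, 10, 10, 9, 8, 4.
  22 → USB stick 1 (new)  [load 22/34]
  13 → USB stick 2 (new)  [load 13/34]
  13 → USB stick 2  [load 26/34]
  11 → USB stick 1  [load 33/34]
  10 → USB stick 3 (new)  [load 10/34]
  10 → USB stick 3  [load 20/34]
  10 → USB stick 3  [load 30/34]
  9 → USB stick 4 (new)  [load 9/34]
  8 → USB stick 2  [load 34/34]
  4 → USB stick 3  [load 34/34]
4 USB sticks opened.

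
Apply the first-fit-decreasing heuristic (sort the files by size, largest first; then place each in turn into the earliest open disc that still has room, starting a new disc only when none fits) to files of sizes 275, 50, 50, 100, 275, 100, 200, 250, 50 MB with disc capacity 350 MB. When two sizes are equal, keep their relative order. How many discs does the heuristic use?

Sorted descending: 275, 275, 250, 200, 100, 100, 50, 50, 50.
  275 → disc 1 (new)  [load 275/350]
  275 → disc 2 (new)  [load 275/350]
  250 → disc 3 (new)  [load 250/350]
  200 → disc 4 (new)  [load 200/350]
  100 → disc 3  [load 350/350]
  100 → disc 4  [load 300/350]
  50 → disc 1  [load 325/350]
  50 → disc 2  [load 325/350]
  50 → disc 4  [load 350/350]
4 discs opened.

4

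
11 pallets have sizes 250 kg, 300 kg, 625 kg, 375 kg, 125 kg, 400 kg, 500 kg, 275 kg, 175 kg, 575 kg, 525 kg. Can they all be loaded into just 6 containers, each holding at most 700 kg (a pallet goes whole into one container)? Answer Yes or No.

Total = 4125 kg; ⌈4125/700⌉ = 6.
The bound of 6 does not rule out 6, but exhaustive search shows no assignment into 6 containers of capacity 700 kg exists — the minimum is 7.

No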